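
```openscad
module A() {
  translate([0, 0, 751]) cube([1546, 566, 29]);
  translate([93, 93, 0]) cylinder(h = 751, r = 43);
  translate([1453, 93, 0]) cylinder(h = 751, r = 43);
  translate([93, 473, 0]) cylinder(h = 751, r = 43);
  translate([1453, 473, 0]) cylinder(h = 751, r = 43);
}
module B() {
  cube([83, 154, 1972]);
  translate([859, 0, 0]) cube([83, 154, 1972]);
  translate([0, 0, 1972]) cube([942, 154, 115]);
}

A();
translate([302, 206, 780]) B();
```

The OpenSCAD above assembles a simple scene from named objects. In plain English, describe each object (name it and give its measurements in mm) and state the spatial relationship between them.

A is a table: top 1546 mm (x) × 566 mm (y), 29 mm thick, upper face at z = 780 mm, on four round legs of 86 mm diameter, each leg's bounding box inset 50 mm from the nearest pair of top edges, running from z = 0 to the bottom of the top.

B is a door frame. The clear opening is 776 mm wide and 1972 mm high. Two 83 mm wide jambs, 154 mm deep, stand either side of the opening from the floor to the top of the opening. A 115 mm thick head sits across the top of both jambs, spanning the full outside width of the frame.

The door frame is on top of the table, centred.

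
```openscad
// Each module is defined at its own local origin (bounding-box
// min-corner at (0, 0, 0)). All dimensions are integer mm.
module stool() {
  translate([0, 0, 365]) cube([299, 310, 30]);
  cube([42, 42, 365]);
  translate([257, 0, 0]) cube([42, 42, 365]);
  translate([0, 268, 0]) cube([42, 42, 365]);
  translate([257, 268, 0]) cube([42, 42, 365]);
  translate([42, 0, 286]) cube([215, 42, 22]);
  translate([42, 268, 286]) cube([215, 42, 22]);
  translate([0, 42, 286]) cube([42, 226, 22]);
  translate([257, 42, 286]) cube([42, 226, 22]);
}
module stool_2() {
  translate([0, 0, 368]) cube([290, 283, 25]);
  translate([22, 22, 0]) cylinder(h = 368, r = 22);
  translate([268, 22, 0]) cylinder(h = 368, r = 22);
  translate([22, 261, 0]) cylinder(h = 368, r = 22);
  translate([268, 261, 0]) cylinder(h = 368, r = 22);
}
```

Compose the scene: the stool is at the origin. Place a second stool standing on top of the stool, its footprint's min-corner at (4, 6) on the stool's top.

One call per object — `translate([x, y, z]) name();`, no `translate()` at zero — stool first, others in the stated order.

stool();
translate([4, 6, 395]) stool_2();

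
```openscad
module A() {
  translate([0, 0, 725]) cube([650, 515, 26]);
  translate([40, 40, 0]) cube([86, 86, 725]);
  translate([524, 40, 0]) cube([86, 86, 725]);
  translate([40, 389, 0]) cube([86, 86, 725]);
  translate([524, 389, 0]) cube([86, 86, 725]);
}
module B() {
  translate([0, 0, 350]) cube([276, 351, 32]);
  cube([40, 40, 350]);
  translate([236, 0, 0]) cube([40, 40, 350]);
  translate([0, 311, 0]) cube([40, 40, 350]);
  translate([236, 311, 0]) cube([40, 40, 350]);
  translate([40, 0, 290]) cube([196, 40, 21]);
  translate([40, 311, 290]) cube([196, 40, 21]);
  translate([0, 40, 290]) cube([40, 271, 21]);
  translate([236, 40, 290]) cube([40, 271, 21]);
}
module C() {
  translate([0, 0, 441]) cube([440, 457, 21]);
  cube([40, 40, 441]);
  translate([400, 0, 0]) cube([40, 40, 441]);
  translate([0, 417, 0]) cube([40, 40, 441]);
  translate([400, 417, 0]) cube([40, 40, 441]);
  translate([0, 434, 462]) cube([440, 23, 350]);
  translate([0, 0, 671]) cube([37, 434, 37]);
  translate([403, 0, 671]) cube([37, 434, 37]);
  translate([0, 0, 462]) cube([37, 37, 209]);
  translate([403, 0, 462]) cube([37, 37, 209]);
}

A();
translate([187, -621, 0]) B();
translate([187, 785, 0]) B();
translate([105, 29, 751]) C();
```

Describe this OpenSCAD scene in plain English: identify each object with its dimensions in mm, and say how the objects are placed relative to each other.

A is a table: top 650 mm (x) × 515 mm (y), 26 mm thick, upper face at z = 751 mm, on four 86×86 mm square legs, each inset 40 mm from the nearest pair of top edges, running from z = 0 to the bottom of the top.

B is a simple wooden stool: a rectangular seat 276 mm (x) by 351 mm (y), 32 mm thick, top face at z = 382 mm, on four square legs, each 40×40 mm in cross-section. The legs rest on z = 0, each flush with a corner of the seat. Four stretchers, 40 mm wide and 21 mm tall, connect adjacent legs with their undersides at z = 290 mm, each running between the inner faces of the legs it joins and aligned with the legs' outer faces on the other axis.

C is a chair. The seat is a 440×457×21 mm slab with its top at z = 462 mm, on four 40×40 mm corner legs (flush with the seat edges, standing on z = 0). A flat backrest 23 mm thick, 350 mm tall, spans the full seat width and rises from the seat top along its +y edge, rear face flush with the rear of the seat. Two armrests of 37×37 mm section run along each side from the seat's front edge to the front of the backrest, top faces 246 mm above the seat top and outer faces flush with the seat's x-edges; a 37×37 mm post under the front of each armrest stands on the seat at the front corner.

Two stools sit around the table at the −y, +y sides. The chair is on top of the table, centred.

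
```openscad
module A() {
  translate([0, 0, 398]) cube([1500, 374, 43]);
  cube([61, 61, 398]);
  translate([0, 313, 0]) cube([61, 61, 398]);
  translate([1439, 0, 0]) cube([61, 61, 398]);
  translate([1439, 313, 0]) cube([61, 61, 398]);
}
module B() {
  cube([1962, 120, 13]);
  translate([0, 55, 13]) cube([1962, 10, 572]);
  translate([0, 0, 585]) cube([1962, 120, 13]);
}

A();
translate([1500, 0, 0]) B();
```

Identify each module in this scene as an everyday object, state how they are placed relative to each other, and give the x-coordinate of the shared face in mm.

The bench's +x face and the I-beam's −x face are both at x = 1500 mm.

A is a bench. B is an I-beam. The I-beam is against the bench's +x side, with their −y faces flush. The x-coordinate of the shared face is 1500 mm.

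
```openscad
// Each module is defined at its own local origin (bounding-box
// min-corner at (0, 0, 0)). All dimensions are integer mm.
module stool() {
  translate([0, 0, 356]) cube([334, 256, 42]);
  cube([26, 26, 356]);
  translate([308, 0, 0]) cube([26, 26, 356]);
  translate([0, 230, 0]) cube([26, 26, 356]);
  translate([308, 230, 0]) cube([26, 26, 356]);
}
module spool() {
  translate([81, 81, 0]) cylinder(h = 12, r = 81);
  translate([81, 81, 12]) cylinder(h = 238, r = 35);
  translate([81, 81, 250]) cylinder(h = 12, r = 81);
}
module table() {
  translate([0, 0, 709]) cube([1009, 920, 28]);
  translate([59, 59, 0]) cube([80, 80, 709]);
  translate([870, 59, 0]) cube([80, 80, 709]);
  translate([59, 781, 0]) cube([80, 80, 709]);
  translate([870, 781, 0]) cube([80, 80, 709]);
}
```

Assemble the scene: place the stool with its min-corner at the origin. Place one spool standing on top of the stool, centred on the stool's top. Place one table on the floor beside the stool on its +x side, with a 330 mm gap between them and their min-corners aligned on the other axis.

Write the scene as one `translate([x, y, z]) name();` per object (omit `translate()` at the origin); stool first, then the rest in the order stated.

stool();
translate([86, 47, 398]) spool();
translate([664, 0, 0]) table();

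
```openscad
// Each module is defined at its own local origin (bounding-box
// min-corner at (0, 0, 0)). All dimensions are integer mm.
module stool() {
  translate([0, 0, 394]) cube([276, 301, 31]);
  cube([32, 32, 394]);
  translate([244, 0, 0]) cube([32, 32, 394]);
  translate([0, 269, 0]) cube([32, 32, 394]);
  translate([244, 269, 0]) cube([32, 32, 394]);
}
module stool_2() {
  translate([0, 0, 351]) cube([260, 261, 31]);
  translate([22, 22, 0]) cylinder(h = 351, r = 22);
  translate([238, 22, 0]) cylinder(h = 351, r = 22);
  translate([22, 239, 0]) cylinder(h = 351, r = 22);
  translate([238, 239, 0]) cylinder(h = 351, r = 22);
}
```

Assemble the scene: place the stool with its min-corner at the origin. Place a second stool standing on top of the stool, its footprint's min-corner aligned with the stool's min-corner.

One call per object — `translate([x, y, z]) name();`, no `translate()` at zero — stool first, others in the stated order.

stool();
translate([0, 0, 425]) stool_2();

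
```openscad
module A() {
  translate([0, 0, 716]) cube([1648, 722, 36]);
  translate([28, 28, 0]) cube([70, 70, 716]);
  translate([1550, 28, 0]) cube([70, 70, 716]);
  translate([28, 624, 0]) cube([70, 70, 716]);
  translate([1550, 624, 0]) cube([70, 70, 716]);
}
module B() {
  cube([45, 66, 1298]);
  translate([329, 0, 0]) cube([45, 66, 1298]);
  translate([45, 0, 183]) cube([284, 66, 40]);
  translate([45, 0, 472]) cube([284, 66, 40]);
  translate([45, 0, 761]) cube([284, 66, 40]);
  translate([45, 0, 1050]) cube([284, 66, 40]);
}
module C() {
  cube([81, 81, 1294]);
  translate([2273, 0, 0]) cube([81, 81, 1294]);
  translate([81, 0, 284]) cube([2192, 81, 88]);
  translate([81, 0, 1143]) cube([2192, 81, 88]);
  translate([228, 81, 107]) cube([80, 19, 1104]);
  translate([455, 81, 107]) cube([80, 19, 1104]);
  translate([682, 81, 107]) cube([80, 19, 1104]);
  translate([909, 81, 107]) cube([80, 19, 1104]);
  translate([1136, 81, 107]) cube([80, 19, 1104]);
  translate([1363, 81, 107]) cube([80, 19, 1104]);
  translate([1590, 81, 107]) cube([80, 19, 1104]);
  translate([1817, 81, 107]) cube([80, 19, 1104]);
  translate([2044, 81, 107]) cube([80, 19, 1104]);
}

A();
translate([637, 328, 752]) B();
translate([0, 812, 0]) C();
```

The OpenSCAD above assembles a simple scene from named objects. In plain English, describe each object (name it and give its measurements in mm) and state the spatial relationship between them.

A is a table with a 1648×722 mm rectangular top, 36 mm thick, top surface at z = 752 mm, supported by four 70×70 mm square legs, each inset 28 mm from the nearest pair of top edges, running from the floor.

B is a wooden ladder with two side rails of 45×66 mm section and 1298 mm height, set 374 mm apart overall. Between them run 4 rectangular rungs (66 mm deep, 40 mm thick), front faces flush with the rails' −y face. The bottom of the first rung is 183 mm above the floor and each subsequent rung is 289 mm higher than the one below.

C is a fence section. Two 81×81 mm posts, 1294 mm tall, stand on the floor with a clear span of 2192 mm between their inner faces. Two horizontal rails of 81×88 mm section span the gap between the posts with their undersides at z = 284 mm and z = 1143 mm, flush with the posts' −y face. 9 pickets, each 80 mm wide, 19 mm thick and 1104 mm tall, are fixed to the +y face of the rails with their bottoms at z = 107 mm, evenly spaced across the span with equal gaps (rounded down to the nearest mm) at the −x end and between each pair — any rounding remainder accumulates at the +x end.

The ladder is on top of the table, centred. The fence section is on the floor beside the table on its +y side.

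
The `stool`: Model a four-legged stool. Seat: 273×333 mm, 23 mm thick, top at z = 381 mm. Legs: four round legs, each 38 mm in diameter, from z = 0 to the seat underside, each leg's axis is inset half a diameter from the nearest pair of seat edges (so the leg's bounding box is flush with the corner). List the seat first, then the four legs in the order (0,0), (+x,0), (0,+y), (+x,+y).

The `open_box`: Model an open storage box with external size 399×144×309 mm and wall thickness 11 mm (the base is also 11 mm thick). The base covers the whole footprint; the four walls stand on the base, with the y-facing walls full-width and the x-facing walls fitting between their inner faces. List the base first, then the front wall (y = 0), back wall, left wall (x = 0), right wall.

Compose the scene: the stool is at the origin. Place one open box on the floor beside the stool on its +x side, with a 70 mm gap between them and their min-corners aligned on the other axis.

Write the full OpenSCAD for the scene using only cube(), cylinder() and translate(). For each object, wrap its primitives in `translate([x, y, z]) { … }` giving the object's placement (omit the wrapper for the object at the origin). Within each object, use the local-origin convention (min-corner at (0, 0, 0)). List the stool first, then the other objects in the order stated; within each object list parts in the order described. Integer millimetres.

translate([0, 0, 358]) cube([273, 333, 23]);
translate([19, 19, 0]) cylinder(h = 358, r = 19);
translate([254, 19, 0]) cylinder(h = 358, r = 19);
translate([19, 314, 0]) cylinder(h = 358, r = 19);
translate([254, 314, 0]) cylinder(h = 358, r = 19);
translate([343, 0, 0]) {
  cube([399, 144, 11]);
  translate([0, 0, 11]) cube([399, 11, 298]);
  translate([0, 133, 11]) cube([399, 11, 298]);
  translate([0, 11, 11]) cube([11, 122, 298]);
  translate([388, 11, 11]) cube([11, 122, 298]);
}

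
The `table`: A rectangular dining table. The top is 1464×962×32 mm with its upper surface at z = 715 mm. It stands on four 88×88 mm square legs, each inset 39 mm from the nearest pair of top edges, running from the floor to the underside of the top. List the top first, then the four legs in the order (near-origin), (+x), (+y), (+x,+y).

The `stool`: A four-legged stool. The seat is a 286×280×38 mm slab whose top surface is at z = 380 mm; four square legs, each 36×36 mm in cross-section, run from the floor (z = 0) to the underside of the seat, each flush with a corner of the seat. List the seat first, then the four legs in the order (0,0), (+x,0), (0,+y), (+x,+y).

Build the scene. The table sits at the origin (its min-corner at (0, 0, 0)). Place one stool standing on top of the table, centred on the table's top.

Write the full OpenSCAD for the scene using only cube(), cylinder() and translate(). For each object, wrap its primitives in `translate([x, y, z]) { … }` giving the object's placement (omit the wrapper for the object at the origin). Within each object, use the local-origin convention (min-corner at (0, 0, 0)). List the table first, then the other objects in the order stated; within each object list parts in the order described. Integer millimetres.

translate([0, 0, 683]) cube([1464, 962, 32]);
translate([39, 39, 0]) cube([88, 88, 683]);
translate([1337, 39, 0]) cube([88, 88, 683]);
translate([39, 835, 0]) cube([88, 88, 683]);
translate([1337, 835, 0]) cube([88, 88, 683]);
translate([589, 341, 715]) {
  translate([0, 0, 342]) cube([286, 280, 38]);
  cube([36, 36, 342]);
  translate([250, 0, 0]) cube([36, 36, 342]);
  translate([0, 244, 0]) cube([36, 36, 342]);
  translate([250, 244, 0]) cube([36, 36, 342]);
}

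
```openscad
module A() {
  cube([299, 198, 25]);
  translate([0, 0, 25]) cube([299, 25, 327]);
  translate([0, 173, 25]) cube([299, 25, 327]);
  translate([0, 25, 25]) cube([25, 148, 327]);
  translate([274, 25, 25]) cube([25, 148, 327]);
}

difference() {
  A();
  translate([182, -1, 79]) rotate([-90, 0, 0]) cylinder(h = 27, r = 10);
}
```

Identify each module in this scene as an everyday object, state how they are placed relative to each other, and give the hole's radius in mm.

The subtracted cylinder has r = 10 mm.

A is an open box. The open box has a circular hole through its front wall. The hole's radius is 10 mm.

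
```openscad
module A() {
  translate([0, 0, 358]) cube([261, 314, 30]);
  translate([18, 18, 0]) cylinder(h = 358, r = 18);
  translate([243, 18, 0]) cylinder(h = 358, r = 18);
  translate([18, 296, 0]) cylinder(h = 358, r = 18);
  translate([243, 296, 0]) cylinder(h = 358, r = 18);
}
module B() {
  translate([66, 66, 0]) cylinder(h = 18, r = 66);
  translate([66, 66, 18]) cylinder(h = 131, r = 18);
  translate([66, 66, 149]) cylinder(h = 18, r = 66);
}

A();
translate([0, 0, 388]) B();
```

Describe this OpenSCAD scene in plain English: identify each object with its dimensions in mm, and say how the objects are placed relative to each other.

A is a four-legged stool. The seat is 261×314 mm, 30 mm thick, top at z = 388 mm. It stands on four round legs, each 36 mm in diameter, from z = 0 to the seat underside, each leg's axis is inset half a diameter from the nearest pair of seat edges (so the leg's bounding box is flush with the corner).

B is a spool: two coaxial disc flanges of radius 66 mm and thickness 18 mm, joined by a core cylinder of radius 18 mm and height 131 mm. The lower flange rests on z = 0 and the three cylinders share a vertical axis.

The spool is on top of the stool.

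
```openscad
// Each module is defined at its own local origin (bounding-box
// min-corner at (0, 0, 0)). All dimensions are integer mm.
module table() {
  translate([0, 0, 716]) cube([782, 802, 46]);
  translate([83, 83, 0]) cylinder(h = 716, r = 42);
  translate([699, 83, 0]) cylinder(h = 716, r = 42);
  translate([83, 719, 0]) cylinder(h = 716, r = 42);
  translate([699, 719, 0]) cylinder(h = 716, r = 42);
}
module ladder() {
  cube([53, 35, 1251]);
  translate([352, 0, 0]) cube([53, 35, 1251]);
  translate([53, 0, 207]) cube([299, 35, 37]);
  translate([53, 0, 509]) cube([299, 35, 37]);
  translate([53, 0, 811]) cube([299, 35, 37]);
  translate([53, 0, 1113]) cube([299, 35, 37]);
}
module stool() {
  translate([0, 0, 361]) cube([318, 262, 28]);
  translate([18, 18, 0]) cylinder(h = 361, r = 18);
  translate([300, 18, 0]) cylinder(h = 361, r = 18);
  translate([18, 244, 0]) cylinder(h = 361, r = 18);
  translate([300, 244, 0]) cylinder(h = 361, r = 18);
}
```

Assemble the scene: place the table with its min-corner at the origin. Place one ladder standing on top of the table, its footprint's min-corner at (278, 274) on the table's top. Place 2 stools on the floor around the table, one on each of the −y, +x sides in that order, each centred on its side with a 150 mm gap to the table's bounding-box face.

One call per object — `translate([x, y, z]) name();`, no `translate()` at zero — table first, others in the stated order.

table();
translate([278, 274, 762]) ladder();
translate([232, -412, 0]) stool();
translate([932, 270, 0]) stool();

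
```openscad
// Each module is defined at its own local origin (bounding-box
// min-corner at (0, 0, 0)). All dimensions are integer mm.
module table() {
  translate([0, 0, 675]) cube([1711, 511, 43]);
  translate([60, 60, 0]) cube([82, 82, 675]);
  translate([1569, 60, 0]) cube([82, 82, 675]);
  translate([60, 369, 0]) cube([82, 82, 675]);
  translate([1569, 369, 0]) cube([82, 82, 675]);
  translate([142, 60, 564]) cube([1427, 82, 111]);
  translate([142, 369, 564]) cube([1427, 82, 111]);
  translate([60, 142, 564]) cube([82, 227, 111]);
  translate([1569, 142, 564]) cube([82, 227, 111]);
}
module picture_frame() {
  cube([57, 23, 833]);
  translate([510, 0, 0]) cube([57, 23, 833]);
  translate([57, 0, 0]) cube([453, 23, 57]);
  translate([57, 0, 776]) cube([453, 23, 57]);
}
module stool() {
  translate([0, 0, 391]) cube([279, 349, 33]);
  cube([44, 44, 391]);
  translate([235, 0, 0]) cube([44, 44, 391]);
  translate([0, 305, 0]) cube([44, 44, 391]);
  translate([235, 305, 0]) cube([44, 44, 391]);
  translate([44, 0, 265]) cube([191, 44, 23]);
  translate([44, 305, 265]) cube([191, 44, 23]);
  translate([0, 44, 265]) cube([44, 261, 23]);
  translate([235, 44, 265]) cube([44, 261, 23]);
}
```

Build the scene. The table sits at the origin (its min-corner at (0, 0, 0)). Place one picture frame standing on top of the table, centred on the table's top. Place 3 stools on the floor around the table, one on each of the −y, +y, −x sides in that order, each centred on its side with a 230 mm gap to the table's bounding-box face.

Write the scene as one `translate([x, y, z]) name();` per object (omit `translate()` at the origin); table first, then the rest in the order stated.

table();
translate([572, 244, 718]) picture_frame();
translate([716, -579, 0]) stool();
translate([716, 741, 0]) stool();
translate([-509, 81, 0]) stool();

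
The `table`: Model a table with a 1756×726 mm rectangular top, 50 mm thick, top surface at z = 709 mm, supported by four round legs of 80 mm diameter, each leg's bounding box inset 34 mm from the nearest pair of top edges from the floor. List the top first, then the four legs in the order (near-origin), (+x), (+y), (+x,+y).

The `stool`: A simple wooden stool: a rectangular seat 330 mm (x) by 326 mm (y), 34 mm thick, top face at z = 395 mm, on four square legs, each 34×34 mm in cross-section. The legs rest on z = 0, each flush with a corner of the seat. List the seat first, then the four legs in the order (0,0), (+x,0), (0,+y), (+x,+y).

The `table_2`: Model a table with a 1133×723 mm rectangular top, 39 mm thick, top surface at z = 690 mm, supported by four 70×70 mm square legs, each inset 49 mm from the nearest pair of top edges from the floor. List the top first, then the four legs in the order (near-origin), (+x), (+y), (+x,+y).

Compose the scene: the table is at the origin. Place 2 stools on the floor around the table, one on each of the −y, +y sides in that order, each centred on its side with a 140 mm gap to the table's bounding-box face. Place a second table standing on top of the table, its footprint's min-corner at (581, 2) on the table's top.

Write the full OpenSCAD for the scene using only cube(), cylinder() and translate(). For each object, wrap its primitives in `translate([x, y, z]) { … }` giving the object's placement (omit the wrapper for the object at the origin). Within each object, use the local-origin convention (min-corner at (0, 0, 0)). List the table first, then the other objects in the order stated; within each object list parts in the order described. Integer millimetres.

translate([0, 0, 659]) cube([1756, 726, 50]);
translate([74, 74, 0]) cylinder(h = 659, r = 40);
translate([1682, 74, 0]) cylinder(h = 659, r = 40);
translate([74, 652, 0]) cylinder(h = 659, r = 40);
translate([1682, 652, 0]) cylinder(h = 659, r = 40);
translate([713, -466, 0]) {
  translate([0, 0, 361]) cube([330, 326, 34]);
  cube([34, 34, 361]);
  translate([296, 0, 0]) cube([34, 34, 361]);
  translate([0, 292, 0]) cube([34, 34, 361]);
  translate([296, 292, 0]) cube([34, 34, 361]);
}
translate([713, 866, 0]) {
  translate([0, 0, 361]) cube([330, 326, 34]);
  cube([34, 34, 361]);
  translate([296, 0, 0]) cube([34, 34, 361]);
  translate([0, 292, 0]) cube([34, 34, 361]);
  translate([296, 292, 0]) cube([34, 34, 361]);
}
translate([581, 2, 709]) {
  translate([0, 0, 651]) cube([1133, 723, 39]);
  translate([49, 49, 0]) cube([70, 70, 651]);
  translate([1014, 49, 0]) cube([70, 70, 651]);
  translate([49, 604, 0]) cube([70, 70, 651]);
  translate([1014, 604, 0]) cube([70, 70, 651]);
}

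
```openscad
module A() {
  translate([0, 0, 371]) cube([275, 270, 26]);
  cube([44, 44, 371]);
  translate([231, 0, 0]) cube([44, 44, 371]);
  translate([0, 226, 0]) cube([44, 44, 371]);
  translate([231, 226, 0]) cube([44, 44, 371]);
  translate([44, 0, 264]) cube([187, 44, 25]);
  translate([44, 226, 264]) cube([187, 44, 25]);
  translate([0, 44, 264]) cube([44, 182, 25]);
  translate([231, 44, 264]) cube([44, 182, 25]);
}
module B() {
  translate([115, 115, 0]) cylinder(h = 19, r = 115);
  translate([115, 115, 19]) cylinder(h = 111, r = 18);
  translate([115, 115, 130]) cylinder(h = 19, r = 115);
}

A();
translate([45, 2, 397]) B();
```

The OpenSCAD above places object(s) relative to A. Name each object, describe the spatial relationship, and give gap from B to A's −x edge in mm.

A is a stool. B is a spool. The spool is on top of the stool. The gap from the spool to the stool's −x edge is 45 mm.

The spool's min-x is at 45; the stool's min-x is 0; gap = 45 mm.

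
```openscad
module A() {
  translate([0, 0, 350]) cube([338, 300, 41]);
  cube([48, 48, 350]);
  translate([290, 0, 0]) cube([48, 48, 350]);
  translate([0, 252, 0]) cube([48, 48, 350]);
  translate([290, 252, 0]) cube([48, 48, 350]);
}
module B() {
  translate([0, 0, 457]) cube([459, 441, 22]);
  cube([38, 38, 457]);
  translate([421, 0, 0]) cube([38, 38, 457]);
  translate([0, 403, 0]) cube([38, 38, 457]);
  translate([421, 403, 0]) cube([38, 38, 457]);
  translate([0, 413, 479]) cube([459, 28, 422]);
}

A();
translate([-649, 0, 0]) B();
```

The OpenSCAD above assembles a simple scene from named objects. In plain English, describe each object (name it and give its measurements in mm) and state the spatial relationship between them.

A is a simple wooden stool: a rectangular seat 338 mm (x) by 300 mm (y), 41 mm thick, top face at z = 391 mm, on four square legs, each 48×48 mm in cross-section. The legs rest on z = 0, each flush with a corner of the seat.

B is a chair. The seat is a 459×441×22 mm slab with its top at z = 479 mm, on four 38×38 mm corner legs (flush with the seat edges, standing on z = 0). A flat backrest 28 mm thick, 422 mm tall, spans the full seat width and rises from the seat top along its +y edge, rear face flush with the rear of the seat.

The chair is on the floor beside the stool on its −x side.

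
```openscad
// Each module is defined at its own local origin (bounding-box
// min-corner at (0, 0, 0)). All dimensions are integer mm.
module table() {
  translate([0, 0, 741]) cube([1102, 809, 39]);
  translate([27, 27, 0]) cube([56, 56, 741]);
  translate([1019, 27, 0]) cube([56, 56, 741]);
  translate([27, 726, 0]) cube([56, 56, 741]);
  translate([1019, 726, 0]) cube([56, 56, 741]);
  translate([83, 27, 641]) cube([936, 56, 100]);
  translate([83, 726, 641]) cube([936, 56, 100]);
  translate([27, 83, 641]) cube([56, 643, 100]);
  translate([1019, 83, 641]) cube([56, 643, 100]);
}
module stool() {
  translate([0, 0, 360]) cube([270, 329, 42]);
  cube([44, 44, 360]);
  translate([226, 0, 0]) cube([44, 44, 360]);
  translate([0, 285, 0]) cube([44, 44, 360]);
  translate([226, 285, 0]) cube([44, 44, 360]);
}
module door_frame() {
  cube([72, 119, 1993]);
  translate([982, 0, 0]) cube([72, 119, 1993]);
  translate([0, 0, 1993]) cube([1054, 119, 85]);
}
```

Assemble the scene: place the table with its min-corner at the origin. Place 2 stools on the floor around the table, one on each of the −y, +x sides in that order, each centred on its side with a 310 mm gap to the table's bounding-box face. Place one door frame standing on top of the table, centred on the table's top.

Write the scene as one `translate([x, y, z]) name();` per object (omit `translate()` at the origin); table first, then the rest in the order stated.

table();
translate([416, -639, 0]) stool();
translate([1412, 240, 0]) stool();
translate([24, 345, 780]) door_frame();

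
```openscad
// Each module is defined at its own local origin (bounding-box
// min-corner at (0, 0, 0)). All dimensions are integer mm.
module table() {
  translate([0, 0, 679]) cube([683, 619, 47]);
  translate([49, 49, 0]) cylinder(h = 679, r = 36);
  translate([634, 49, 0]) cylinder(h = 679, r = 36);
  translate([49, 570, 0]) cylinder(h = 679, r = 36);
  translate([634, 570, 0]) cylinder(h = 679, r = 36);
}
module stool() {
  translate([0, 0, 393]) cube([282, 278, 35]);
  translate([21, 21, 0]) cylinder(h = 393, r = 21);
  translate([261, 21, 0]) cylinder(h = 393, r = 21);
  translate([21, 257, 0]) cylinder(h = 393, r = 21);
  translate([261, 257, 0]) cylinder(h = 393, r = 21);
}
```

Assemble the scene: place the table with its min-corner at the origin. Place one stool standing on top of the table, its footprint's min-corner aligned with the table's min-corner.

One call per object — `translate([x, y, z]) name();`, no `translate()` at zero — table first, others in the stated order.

table();
translate([0, 0, 726]) stool();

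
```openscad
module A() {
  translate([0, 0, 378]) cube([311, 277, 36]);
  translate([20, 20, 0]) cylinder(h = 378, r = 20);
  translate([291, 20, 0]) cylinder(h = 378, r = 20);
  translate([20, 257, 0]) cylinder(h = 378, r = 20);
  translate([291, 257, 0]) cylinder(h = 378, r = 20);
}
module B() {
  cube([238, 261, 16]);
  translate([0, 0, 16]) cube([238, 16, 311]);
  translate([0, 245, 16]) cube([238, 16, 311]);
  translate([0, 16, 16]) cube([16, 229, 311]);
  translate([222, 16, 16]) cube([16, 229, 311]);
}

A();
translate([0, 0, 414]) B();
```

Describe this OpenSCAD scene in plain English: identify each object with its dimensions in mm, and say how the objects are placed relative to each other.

A is a simple wooden stool: a rectangular seat 311 mm (x) by 277 mm (y), 36 mm thick, top face at z = 414 mm, on four round legs, each 40 mm in diameter. The legs rest on z = 0, each leg's axis is inset half a diameter from the nearest pair of seat edges (so the leg's bounding box is flush with the corner).

B is an open-topped rectangular box: outside dimensions 238×261×327 mm, with a uniform wall and base thickness of 16 mm. The base is a full 238×261 slab on the floor; four walls sit on top of the base. The front and back walls (the −y and +y sides) span the full width; the two side walls fit between them.

The open box is on top of the stool.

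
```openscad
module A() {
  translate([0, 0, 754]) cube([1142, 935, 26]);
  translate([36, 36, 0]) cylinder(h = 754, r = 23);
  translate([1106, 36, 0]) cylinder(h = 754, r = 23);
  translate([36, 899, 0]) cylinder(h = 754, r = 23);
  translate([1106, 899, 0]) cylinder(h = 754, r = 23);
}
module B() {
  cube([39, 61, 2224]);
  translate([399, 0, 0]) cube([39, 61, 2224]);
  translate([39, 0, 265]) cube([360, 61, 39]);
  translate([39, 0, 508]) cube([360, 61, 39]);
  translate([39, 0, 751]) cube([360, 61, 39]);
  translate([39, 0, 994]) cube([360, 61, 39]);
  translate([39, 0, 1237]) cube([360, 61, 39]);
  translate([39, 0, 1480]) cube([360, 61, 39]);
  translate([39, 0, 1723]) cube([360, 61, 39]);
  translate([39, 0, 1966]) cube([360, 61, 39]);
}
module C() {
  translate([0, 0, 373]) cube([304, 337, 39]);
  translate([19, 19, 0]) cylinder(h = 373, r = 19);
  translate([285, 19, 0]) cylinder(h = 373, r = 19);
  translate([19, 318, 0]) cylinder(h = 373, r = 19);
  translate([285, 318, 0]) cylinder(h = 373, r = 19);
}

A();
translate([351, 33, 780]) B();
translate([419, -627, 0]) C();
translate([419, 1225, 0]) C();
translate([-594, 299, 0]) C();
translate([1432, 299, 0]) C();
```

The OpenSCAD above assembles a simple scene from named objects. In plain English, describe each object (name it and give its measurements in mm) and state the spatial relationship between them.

A is a rectangular dining table. The top is 1142×935×26 mm with its upper surface at z = 780 mm. It stands on four round legs of 46 mm diameter, each leg's bounding box inset 13 mm from the nearest pair of top edges, running from the floor to the underside of the top.

B is a straight ladder. Two 39×61 mm vertical rails, 2224 mm tall, stand 438 mm apart (outside-to-outside) with their front faces coplanar on the −y side. 8 rungs, each 61 mm deep and 39 mm tall, span between the inner faces of the rails, front faces flush with the rails. The lowest rung's underside is at z = 265 mm and rungs are spaced 243 mm apart (underside to underside).

C is a simple wooden stool: a rectangular seat 304 mm (x) by 337 mm (y), 39 mm thick, top face at z = 412 mm, on four round legs, each 38 mm in diameter. The legs rest on z = 0, each leg's axis is inset half a diameter from the nearest pair of seat edges (so the leg's bounding box is flush with the corner).

The ladder is on top of the table. Four stools sit around the table at the −y, +y, −x, +x sides.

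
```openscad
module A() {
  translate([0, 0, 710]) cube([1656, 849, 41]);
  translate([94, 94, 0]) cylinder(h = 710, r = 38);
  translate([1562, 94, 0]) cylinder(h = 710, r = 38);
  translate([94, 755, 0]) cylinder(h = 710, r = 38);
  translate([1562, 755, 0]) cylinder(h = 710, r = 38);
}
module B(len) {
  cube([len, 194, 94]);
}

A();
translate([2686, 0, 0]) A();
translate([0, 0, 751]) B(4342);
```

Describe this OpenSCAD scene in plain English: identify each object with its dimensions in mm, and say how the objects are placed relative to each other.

A is a table with a 1656×849 mm rectangular top, 41 mm thick, top surface at z = 751 mm, supported by four round legs of 76 mm diameter, each leg's bounding box inset 56 mm from the nearest pair of top edges, running from the floor.

B is a rectangular beam 4342 mm long (x), 194 mm deep (y), 94 mm thick (z).

The beam spans the tops of two tables placed 1030 mm apart, resting at z = 751 mm.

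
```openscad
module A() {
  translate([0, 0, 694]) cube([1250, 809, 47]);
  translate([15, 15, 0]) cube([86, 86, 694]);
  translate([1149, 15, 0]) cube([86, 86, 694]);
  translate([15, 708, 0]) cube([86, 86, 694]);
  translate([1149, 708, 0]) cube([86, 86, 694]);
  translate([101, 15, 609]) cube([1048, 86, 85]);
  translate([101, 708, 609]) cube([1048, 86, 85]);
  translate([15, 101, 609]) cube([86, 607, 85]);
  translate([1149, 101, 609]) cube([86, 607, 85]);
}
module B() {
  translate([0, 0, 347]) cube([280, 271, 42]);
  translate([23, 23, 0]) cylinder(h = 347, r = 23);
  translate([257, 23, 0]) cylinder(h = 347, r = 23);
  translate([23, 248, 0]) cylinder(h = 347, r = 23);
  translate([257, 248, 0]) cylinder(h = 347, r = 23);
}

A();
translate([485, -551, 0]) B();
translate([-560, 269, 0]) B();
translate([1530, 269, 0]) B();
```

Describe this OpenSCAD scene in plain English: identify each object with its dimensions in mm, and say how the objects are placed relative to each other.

A is a table with a 1250×809 mm rectangular top, 47 mm thick, top surface at z = 741 mm, supported by four 86×86 mm square legs, each inset 15 mm from the nearest pair of top edges, running from the floor. Four apron rails, 86 mm thick and 85 mm tall, run between adjacent legs with their top edges flush with the underside of the top and their outer faces flush with the legs' outer faces.

B is a four-legged stool. The seat is 280×271 mm, 42 mm thick, top at z = 389 mm. It stands on four round legs, each 46 mm in diameter, from z = 0 to the seat underside, each leg's axis is inset half a diameter from the nearest pair of seat edges (so the leg's bounding box is flush with the corner).

Three stools sit around the table at the −y, −x, +x sides.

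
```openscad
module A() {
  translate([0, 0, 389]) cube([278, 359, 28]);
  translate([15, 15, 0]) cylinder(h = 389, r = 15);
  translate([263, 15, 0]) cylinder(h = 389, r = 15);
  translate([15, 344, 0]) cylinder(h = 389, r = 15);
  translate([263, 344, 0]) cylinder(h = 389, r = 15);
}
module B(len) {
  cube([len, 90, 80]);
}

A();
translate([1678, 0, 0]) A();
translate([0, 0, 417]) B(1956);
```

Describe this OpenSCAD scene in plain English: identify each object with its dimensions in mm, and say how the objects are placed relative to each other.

A is a four-legged stool. The seat is 278×359 mm, 28 mm thick, top at z = 417 mm. It stands on four round legs, each 30 mm in diameter, from z = 0 to the seat underside, each leg's axis is inset half a diameter from the nearest pair of seat edges (so the leg's bounding box is flush with the corner).

B is a rectangular beam 1956 mm long (x), 90 mm deep (y), 80 mm thick (z).

The beam spans the tops of two stools placed 1400 mm apart, resting at z = 417 mm.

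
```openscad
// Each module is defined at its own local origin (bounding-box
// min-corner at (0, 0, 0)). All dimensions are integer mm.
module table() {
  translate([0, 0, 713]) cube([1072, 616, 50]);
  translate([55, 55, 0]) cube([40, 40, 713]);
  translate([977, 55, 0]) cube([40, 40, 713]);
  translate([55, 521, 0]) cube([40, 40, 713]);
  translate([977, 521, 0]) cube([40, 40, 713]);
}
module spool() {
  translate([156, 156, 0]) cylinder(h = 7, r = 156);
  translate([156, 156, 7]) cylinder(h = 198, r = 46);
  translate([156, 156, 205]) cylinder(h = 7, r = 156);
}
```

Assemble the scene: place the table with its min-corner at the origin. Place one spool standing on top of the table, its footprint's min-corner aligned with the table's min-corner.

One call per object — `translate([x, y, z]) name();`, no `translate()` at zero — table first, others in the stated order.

table();
translate([0, 0, 763]) spool();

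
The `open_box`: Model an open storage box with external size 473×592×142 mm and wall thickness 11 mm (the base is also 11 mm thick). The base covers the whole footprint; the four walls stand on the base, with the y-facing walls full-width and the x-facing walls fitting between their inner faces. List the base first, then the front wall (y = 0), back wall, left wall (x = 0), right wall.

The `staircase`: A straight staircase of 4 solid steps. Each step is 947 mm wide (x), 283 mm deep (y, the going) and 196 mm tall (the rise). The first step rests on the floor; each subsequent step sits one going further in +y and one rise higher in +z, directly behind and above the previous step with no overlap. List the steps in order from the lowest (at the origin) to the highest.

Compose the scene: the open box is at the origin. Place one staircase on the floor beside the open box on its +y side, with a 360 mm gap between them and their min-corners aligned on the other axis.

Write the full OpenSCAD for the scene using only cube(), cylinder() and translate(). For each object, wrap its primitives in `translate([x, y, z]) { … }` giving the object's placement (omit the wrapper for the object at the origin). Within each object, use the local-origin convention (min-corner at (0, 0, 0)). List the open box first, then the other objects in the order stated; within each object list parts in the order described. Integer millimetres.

cube([473, 592, 11]);
translate([0, 0, 11]) cube([473, 11, 131]);
translate([0, 581, 11]) cube([473, 11, 131]);
translate([0, 11, 11]) cube([11, 570, 131]);
translate([462, 11, 11]) cube([11, 570, 131]);
translate([0, 952, 0]) {
  cube([947, 283, 196]);
  translate([0, 283, 196]) cube([947, 283, 196]);
  translate([0, 566, 392]) cube([947, 283, 196]);
  translate([0, 849, 588]) cube([947, 283, 196]);
}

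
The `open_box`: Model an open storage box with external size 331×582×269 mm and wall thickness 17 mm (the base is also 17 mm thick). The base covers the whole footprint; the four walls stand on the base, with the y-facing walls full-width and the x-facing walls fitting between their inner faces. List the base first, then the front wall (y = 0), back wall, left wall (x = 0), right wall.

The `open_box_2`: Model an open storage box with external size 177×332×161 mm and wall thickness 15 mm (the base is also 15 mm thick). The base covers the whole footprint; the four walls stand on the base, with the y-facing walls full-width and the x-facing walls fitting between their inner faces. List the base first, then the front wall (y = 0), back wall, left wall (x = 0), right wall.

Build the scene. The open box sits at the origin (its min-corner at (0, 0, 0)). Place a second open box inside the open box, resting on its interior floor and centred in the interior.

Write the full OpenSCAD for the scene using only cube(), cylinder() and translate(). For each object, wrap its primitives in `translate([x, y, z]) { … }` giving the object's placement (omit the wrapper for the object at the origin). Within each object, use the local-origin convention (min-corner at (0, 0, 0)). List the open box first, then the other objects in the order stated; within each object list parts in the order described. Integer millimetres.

cube([331, 582, 17]);
translate([0, 0, 17]) cube([331, 17, 252]);
translate([0, 565, 17]) cube([331, 17, 252]);
translate([0, 17, 17]) cube([17, 548, 252]);
translate([314, 17, 17]) cube([17, 548, 252]);
translate([77, 125, 17]) {
  cube([177, 332, 15]);
  translate([0, 0, 15]) cube([177, 15, 146]);
  translate([0, 317, 15]) cube([177, 15, 146]);
  translate([0, 15, 15]) cube([15, 302, 146]);
  translate([162, 15, 15]) cube([15, 302, 146]);
}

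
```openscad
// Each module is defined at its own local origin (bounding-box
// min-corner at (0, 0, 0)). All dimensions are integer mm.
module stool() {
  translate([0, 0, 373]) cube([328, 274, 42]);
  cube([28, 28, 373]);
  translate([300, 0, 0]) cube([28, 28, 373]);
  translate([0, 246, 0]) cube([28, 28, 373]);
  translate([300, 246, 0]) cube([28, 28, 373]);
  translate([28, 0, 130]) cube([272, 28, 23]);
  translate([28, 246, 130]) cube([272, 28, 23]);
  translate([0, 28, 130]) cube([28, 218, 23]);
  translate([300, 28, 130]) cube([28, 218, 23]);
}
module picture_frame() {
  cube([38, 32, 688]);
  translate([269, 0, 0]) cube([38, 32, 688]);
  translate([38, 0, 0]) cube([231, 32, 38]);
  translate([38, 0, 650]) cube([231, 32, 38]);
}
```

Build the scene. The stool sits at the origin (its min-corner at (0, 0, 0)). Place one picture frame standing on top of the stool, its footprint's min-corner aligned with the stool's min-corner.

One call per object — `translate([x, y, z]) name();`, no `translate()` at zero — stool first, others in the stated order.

stool();
translate([0, 0, 415]) picture_frame();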